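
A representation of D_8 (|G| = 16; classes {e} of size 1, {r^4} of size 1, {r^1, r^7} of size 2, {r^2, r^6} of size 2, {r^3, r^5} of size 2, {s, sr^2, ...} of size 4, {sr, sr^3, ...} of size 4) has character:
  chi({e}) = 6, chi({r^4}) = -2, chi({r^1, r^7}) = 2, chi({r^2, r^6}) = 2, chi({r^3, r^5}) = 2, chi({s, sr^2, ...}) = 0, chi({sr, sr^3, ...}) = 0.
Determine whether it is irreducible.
Not irreducible (reducible): <chi, chi> = 4 > 1.

Argument: <chi, chi> = (1/|G|) sum_C |C| * |chi(C)|^2 = (1/16)[1*|6|^2 + 1*|-2|^2 + 2*|2|^2 + 2*|2|^2 + 2*|2|^2 + 4*|0|^2 + 4*|0|^2]
  = (1/16)[(36) + (4) + (8) + (8) + (8) + (0) + (0)] = 64/16 = 4.
A character is irreducible iff <chi, chi> = 1, so this representation is reducible.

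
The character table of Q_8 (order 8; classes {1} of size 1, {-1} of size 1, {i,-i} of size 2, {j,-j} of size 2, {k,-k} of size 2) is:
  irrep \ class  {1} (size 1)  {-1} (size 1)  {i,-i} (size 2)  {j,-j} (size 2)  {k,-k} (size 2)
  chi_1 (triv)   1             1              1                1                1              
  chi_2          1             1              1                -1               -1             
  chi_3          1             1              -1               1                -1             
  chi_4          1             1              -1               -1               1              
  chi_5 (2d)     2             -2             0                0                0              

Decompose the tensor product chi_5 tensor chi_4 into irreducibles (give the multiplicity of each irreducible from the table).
chi_5 tensor chi_4 = chi_5 (all other irreducibles have multiplicity 0).

Reasoning: The character of a tensor product is the pointwise product (chi_5 * chi_4)(C) = chi_5(C) * chi_4(C):
  {1}: (2)*(1), {-1}: (-2)*(1), {i,-i}: (0)*(-1), {j,-j}: (0)*(-1), {k,-k}: (0)*(1)
so (chi_5 * chi_4) takes values
  {1} -> 2, {-1} -> -2, {i,-i} -> 0, {j,-j} -> 0, {k,-k} -> 0.
Now take the inner product of this character with each irreducible chi from the table, <chi_5*chi_4, chi> = (1/8) sum_C |C| (chi_5*chi_4)(C) conj(chi(C)):
  <chi_5*chi_4, chi_1> = (1/8)[1*(2)*conj(1) + 1*(-2)*conj(1) + 2*(0)*conj(1) + 2*(0)*conj(1) + 2*(0)*conj(1)]
      = (1/8)[(2) + (-2) + (0) + (0) + (0)] = 0/8 = 0
  <chi_5*chi_4, chi_2> = (1/8)[1*(2)*conj(1) + 1*(-2)*conj(1) + 2*(0)*conj(1) + 2*(0)*conj(-1) + 2*(0)*conj(-1)]
      = (1/8)[(2) + (-2) + (0) + (0) + (0)] = 0/8 = 0
  <chi_5*chi_4, chi_3> = (1/8)[1*(2)*conj(1) + 1*(-2)*conj(1) + 2*(0)*conj(-1) + 2*(0)*conj(1) + 2*(0)*conj(-1)]
      = (1/8)[(2) + (-2) + (0) + (0) + (0)] = 0/8 = 0
  <chi_5*chi_4, chi_4> = (1/8)[1*(2)*conj(1) + 1*(-2)*conj(1) + 2*(0)*conj(-1) + 2*(0)*conj(-1) + 2*(0)*conj(1)]
      = (1/8)[(2) + (-2) + (0) + (0) + (0)] = 0/8 = 0
  <chi_5*chi_4, chi_5> = (1/8)[1*(2)*conj(2) + 1*(-2)*conj(-2) + 2*(0)*conj(0) + 2*(0)*conj(0) + 2*(0)*conj(0)]
      = (1/8)[(4) + (4) + (0) + (0) + (0)] = 8/8 = 1
Hence the multiplicities are chi_5: 1. Dimension check: dim(chi_5)*dim(chi_4) = 2*1 = 2 and sum (mult * dim) = 1*2 = 2.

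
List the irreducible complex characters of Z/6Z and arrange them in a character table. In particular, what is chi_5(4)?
Character table of Z/6Z (irreps indexed chi_0,...,chi_5 with chi_k(m) = zeta_6^(k*m), zeta_6 = exp(2*pi*i/6)):
  irrep \ class  {0} (size 1)  {1} (size 1)    {2} (size 1)    {3} (size 1)  {4} (size 1)    {5} (size 1)  
  chi_0          1             1               1               1             1               1             
  chi_1          1             exp(I*pi/3)     exp(2*I*pi/3)   -1            exp(-2*I*pi/3)  exp(-I*pi/3)  
  chi_2          1             exp(2*I*pi/3)   exp(-2*I*pi/3)  1             exp(2*I*pi/3)   exp(-2*I*pi/3)
  chi_3          1             -1              1               -1            1               -1            
  chi_4          1             exp(-2*I*pi/3)  exp(2*I*pi/3)   1             exp(-2*I*pi/3)  exp(2*I*pi/3) 
  chi_5          1             exp(-I*pi/3)    exp(-2*I*pi/3)  -1            exp(2*I*pi/3)   exp(I*pi/3)   

Spot check: chi_5(4) = zeta_6^(5*4) = zeta_6^20 = exp(2*I*pi/3).

Proof sketch: Z/6Z is abelian, so all 6 irreducible complex representations are 1-dimensional. They are given by chi_k(m) = zeta_6^(k*m) for k = 0,...,5. Row orthogonality: sum_m chi_k(m) conj(chi_l(m)) = 6 * [k = l].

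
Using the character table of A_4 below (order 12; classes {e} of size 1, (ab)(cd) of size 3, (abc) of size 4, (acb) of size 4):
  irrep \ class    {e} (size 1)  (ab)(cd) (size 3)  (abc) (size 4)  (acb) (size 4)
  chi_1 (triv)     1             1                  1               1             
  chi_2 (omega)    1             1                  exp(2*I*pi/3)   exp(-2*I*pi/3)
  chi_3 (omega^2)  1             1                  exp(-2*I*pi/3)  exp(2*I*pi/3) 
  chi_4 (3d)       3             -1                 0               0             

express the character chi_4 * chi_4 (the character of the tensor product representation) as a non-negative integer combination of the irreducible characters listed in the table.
chi_4 tensor chi_4 = chi_1 + chi_2 + chi_3 + 2*chi_4 (all other irreducibles have multiplicity 0).

Working: The character of a tensor product is the pointwise product (chi_4 * chi_4)(C) = chi_4(C) * chi_4(C):
  {e}: (3)*(3), (ab)(cd): (-1)*(-1), (abc): (0)*(0), (acb): (0)*(0)
so (chi_4 * chi_4) takes values
  {e} -> 9, (ab)(cd) -> 1, (abc) -> 0, (acb) -> 0.
Now take the inner product of this character with each irreducible chi from the table, <chi_4*chi_4, chi> = (1/12) sum_C |C| (chi_4*chi_4)(C) conj(chi(C)):
  <chi_4*chi_4, chi_1> = (1/12)[1*(9)*conj(1) + 3*(1)*conj(1) + 4*(0)*conj(1) + 4*(0)*conj(1)]
      = (1/12)[(9) + (3) + (0) + (0)] = 12/12 = 1
  <chi_4*chi_4, chi_2> = (1/12)[1*(9)*conj(1) + 3*(1)*conj(1) + 4*(0)*conj(exp(2*I*pi/3)) + 4*(0)*conj(exp(-2*I*pi/3))]
      = (1/12)[(9) + (3) + (0) + (0)] = 12/12 = 1
  <chi_4*chi_4, chi_3> = (1/12)[1*(9)*conj(1) + 3*(1)*conj(1) + 4*(0)*conj(exp(-2*I*pi/3)) + 4*(0)*conj(exp(2*I*pi/3))]
      = (1/12)[(9) + (3) + (0) + (0)] = 12/12 = 1
  <chi_4*chi_4, chi_4> = (1/12)[1*(9)*conj(3) + 3*(1)*conj(-1) + 4*(0)*conj(0) + 4*(0)*conj(0)]
      = (1/12)[(27) + (-3) + (0) + (0)] = 24/12 = 2
(Exp terms are combined using exp(i*s)*conj(exp(i*t)) = exp(i*(s-t)), and sums of them are collapsed using the identity that for every m > 1 the m distinct m-th roots of unity sum to 0, e.g. 1 + exp(2*I*pi/3) + exp(-2*I*pi/3) = 0.)
Hence the multiplicities are chi_1: 1, chi_2: 1, chi_3: 1, chi_4: 2. Dimension check: dim(chi_4)*dim(chi_4) = 3*3 = 9 and sum (mult * dim) = 1*1 + 1*1 + 1*1 + 2*3 = 9.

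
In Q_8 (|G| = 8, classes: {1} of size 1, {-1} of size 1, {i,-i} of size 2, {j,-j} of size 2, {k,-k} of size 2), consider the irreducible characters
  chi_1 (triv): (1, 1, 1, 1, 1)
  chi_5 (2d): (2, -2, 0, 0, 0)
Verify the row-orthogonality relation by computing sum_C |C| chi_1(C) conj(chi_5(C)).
Sum = 0; so <chi_1, chi_5> = 0 (distinct irreducibles are orthogonal).

Why: Compute term by term over conjugacy classes (|C| * chi_1(C) * conj(chi_5(C))):
  1*(1)*conj(2) + 1*(1)*conj(-2) + 2*(1)*conj(0) + 2*(1)*conj(0) + 2*(1)*conj(0)
  = (2) + (-2) + (0) + (0) + (0)
  = 0.
Dividing by |G| = 8 gives 0/8 = 0, matching the row-orthogonality relation <chi_1, chi_5> = [chi_1 = chi_5].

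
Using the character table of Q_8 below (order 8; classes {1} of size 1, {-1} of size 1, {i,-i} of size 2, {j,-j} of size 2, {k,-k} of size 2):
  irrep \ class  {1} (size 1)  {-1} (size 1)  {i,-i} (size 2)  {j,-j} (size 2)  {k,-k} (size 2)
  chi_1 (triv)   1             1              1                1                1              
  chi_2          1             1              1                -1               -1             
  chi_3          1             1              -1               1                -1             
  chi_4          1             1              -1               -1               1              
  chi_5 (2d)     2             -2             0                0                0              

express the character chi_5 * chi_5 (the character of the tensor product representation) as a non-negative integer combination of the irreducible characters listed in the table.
chi_5 tensor chi_5 = chi_1 + chi_2 + chi_3 + chi_4 (all other irreducibles have multiplicity 0).

Justification: The character of a tensor product is the pointwise product (chi_5 * chi_5)(C) = chi_5(C) * chi_5(C):
  {1}: (2)*(2), {-1}: (-2)*(-2), {i,-i}: (0)*(0), {j,-j}: (0)*(0), {k,-k}: (0)*(0)
so (chi_5 * chi_5) takes values
  {1} -> 4, {-1} -> 4, {i,-i} -> 0, {j,-j} -> 0, {k,-k} -> 0.
Now take the inner product of this character with each irreducible chi from the table, <chi_5*chi_5, chi> = (1/8) sum_C |C| (chi_5*chi_5)(C) conj(chi(C)):
  <chi_5*chi_5, chi_1> = (1/8)[1*(4)*conj(1) + 1*(4)*conj(1) + 2*(0)*conj(1) + 2*(0)*conj(1) + 2*(0)*conj(1)]
      = (1/8)[(4) + (4) + (0) + (0) + (0)] = 8/8 = 1
  <chi_5*chi_5, chi_2> = (1/8)[1*(4)*conj(1) + 1*(4)*conj(1) + 2*(0)*conj(1) + 2*(0)*conj(-1) + 2*(0)*conj(-1)]
      = (1/8)[(4) + (4) + (0) + (0) + (0)] = 8/8 = 1
  <chi_5*chi_5, chi_3> = (1/8)[1*(4)*conj(1) + 1*(4)*conj(1) + 2*(0)*conj(-1) + 2*(0)*conj(1) + 2*(0)*conj(-1)]
      = (1/8)[(4) + (4) + (0) + (0) + (0)] = 8/8 = 1
  <chi_5*chi_5, chi_4> = (1/8)[1*(4)*conj(1) + 1*(4)*conj(1) + 2*(0)*conj(-1) + 2*(0)*conj(-1) + 2*(0)*conj(1)]
      = (1/8)[(4) + (4) + (0) + (0) + (0)] = 8/8 = 1
  <chi_5*chi_5, chi_5> = (1/8)[1*(4)*conj(2) + 1*(4)*conj(-2) + 2*(0)*conj(0) + 2*(0)*conj(0) + 2*(0)*conj(0)]
      = (1/8)[(8) + (-8) + (0) + (0) + (0)] = 0/8 = 0
Hence the multiplicities are chi_1: 1, chi_2: 1, chi_3: 1, chi_4: 1. Dimension check: dim(chi_5)*dim(chi_5) = 2*2 = 4 and sum (mult * dim) = 1*1 + 1*1 + 1*1 + 1*1 = 4.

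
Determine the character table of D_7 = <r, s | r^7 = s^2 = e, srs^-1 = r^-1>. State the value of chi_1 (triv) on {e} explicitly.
Conjugacy classes: {e} of size 1, {r^1, r^6} of size 2, {r^2, r^5} of size 2, {r^3, r^4} of size 2, {s, sr, ..., sr^6} of size 7.
Character table:
  irrep \ class              {e} (size 1)  {r^1, r^6} (size 2)  {r^2, r^5} (size 2)  {r^3, r^4} (size 2)  {s, sr, ..., sr^6} (size 7)
  chi_1 (triv)               1             1                    1                    1                    1                          
  chi_2 (sign: r->1, s->-1)  1             1                    1                    1                    -1                         
  chi_3 (2d, j=1)            2             2*cos(2*pi/7)        -2*cos(3*pi/7)       -2*cos(pi/7)         0                          
  chi_4 (2d, j=2)            2             -2*cos(3*pi/7)       -2*cos(pi/7)         2*cos(2*pi/7)        0                          
  chi_5 (2d, j=3)            2             -2*cos(pi/7)         2*cos(2*pi/7)        -2*cos(3*pi/7)       0                          

Spot check: chi_1 (triv) on {e} = 1.

Solution. D_7 has order 2*7 = 14 with 5 conjugacy classes, hence 5 irreducibles. Sum of squared dims 1 + 1 + 4 + 4 + 4 = 14 = |G|. Linear characters come from the abelianisation; the 2-dimensional irreps have character r^k -> 2*cos(2*pi*j*k/7), reflections -> 0.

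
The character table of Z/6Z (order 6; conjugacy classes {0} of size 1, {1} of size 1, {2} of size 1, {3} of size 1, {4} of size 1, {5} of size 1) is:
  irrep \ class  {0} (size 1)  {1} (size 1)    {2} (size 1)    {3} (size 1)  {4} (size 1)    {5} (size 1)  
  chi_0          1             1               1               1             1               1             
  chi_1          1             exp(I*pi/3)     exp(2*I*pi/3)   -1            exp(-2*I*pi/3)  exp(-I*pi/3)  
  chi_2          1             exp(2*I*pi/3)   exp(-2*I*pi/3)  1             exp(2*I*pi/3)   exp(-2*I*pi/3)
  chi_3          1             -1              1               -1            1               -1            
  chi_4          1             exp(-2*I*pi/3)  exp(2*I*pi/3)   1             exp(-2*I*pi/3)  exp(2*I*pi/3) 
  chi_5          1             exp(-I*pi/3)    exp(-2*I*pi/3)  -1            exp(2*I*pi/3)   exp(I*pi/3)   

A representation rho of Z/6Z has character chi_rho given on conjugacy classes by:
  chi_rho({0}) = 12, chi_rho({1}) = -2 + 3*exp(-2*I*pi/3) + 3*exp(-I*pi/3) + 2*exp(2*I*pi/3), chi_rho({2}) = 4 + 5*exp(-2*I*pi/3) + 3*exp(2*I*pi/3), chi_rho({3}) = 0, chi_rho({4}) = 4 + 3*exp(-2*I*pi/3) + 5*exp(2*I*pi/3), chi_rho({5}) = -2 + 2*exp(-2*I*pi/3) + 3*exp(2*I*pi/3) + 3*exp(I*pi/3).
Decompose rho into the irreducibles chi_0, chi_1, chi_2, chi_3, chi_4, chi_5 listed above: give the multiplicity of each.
Multiplicities: chi_0: 1, chi_1: 0, chi_2: 2, chi_3: 3, chi_4: 3, chi_5: 3.

Solution. Use <chi_rho, chi> = (1/|G|) sum_C |C| * chi_rho(C) * conj(chi(C)) with |G| = 6 for each irreducible chi in the table:
  <chi_rho, chi_0> = (1/6)[1*(12)*conj(1) + 1*(-2 + 3*exp(-2*I*pi/3) + 3*exp(-I*pi/3) + 2*exp(2*I*pi/3))*conj(1) + 1*(4 + 5*exp(-2*I*pi/3) + 3*exp(2*I*pi/3))*conj(1) + 1*(0)*conj(1) + 1*(4 + 3*exp(-2*I*pi/3) + 5*exp(2*I*pi/3))*conj(1) + 1*(-2 + 2*exp(-2*I*pi/3) + 3*exp(2*I*pi/3) + 3*exp(I*pi/3))*conj(1)]
      = (1/6)[(12) + (-2 + 3*exp(-2*I*pi/3) + 3*exp(-I*pi/3) + 2*exp(2*I*pi/3)) + (4 + 5*exp(-2*I*pi/3) + 3*exp(2*I*pi/3)) + (0) + (4 + 3*exp(-2*I*pi/3) + 5*exp(2*I*pi/3)) + (-2 + 2*exp(-2*I*pi/3) + 3*exp(2*I*pi/3) + 3*exp(I*pi/3))] = 6/6 = 1
  <chi_rho, chi_1> = (1/6)[1*(12)*conj(1) + 1*(-2 + 3*exp(-2*I*pi/3) + 3*exp(-I*pi/3) + 2*exp(2*I*pi/3))*conj(exp(I*pi/3)) + 1*(4 + 5*exp(-2*I*pi/3) + 3*exp(2*I*pi/3))*conj(exp(2*I*pi/3)) + 1*(0)*conj(-1) + 1*(4 + 3*exp(-2*I*pi/3) + 5*exp(2*I*pi/3))*conj(exp(-2*I*pi/3)) + 1*(-2 + 2*exp(-2*I*pi/3) + 3*exp(2*I*pi/3) + 3*exp(I*pi/3))*conj(exp(-I*pi/3))]
      = (1/6)[(12) + (-3 + 3*exp(-2*I*pi/3) - 2*exp(-I*pi/3) + 2*exp(I*pi/3)) + (3 + 4*exp(-2*I*pi/3) + 5*exp(2*I*pi/3)) + (0) + (3 + 5*exp(-2*I*pi/3) + 4*exp(2*I*pi/3)) + (-3 - 2*exp(I*pi/3) + 2*exp(-I*pi/3) + 3*exp(2*I*pi/3))] = 0/6 = 0
  <chi_rho, chi_2> = (1/6)[1*(12)*conj(1) + 1*(-2 + 3*exp(-2*I*pi/3) + 3*exp(-I*pi/3) + 2*exp(2*I*pi/3))*conj(exp(2*I*pi/3)) + 1*(4 + 5*exp(-2*I*pi/3) + 3*exp(2*I*pi/3))*conj(exp(-2*I*pi/3)) + 1*(0)*conj(1) + 1*(4 + 3*exp(-2*I*pi/3) + 5*exp(2*I*pi/3))*conj(exp(2*I*pi/3)) + 1*(-2 + 2*exp(-2*I*pi/3) + 3*exp(2*I*pi/3) + 3*exp(I*pi/3))*conj(exp(-2*I*pi/3))]
      = (1/6)[(12) + (-1 - 2*exp(-2*I*pi/3) + 3*exp(2*I*pi/3)) + (5 + 3*exp(-2*I*pi/3) + 4*exp(2*I*pi/3)) + (0) + (5 + 4*exp(-2*I*pi/3) + 3*exp(2*I*pi/3)) + (-1 + 3*exp(-2*I*pi/3) - 2*exp(2*I*pi/3))] = 12/6 = 2
  <chi_rho, chi_3> = (1/6)[1*(12)*conj(1) + 1*(-2 + 3*exp(-2*I*pi/3) + 3*exp(-I*pi/3) + 2*exp(2*I*pi/3))*conj(-1) + 1*(4 + 5*exp(-2*I*pi/3) + 3*exp(2*I*pi/3))*conj(1) + 1*(0)*conj(-1) + 1*(4 + 3*exp(-2*I*pi/3) + 5*exp(2*I*pi/3))*conj(1) + 1*(-2 + 2*exp(-2*I*pi/3) + 3*exp(2*I*pi/3) + 3*exp(I*pi/3))*conj(-1)]
      = (1/6)[(12) + (2 - 2*exp(2*I*pi/3) - 3*exp(-I*pi/3) - 3*exp(-2*I*pi/3)) + (4 + 5*exp(-2*I*pi/3) + 3*exp(2*I*pi/3)) + (0) + (4 + 3*exp(-2*I*pi/3) + 5*exp(2*I*pi/3)) + (2 - 3*exp(I*pi/3) - 3*exp(2*I*pi/3) - 2*exp(-2*I*pi/3))] = 18/6 = 3
  <chi_rho, chi_4> = (1/6)[1*(12)*conj(1) + 1*(-2 + 3*exp(-2*I*pi/3) + 3*exp(-I*pi/3) + 2*exp(2*I*pi/3))*conj(exp(-2*I*pi/3)) + 1*(4 + 5*exp(-2*I*pi/3) + 3*exp(2*I*pi/3))*conj(exp(2*I*pi/3)) + 1*(0)*conj(1) + 1*(4 + 3*exp(-2*I*pi/3) + 5*exp(2*I*pi/3))*conj(exp(-2*I*pi/3)) + 1*(-2 + 2*exp(-2*I*pi/3) + 3*exp(2*I*pi/3) + 3*exp(I*pi/3))*conj(exp(2*I*pi/3))]
      = (1/6)[(12) + (3 + 2*exp(-2*I*pi/3) - 2*exp(2*I*pi/3) + 3*exp(I*pi/3)) + (3 + 4*exp(-2*I*pi/3) + 5*exp(2*I*pi/3)) + (0) + (3 + 5*exp(-2*I*pi/3) + 4*exp(2*I*pi/3)) + (3 + 3*exp(-I*pi/3) + 2*exp(2*I*pi/3) - 2*exp(-2*I*pi/3))] = 18/6 = 3
  <chi_rho, chi_5> = (1/6)[1*(12)*conj(1) + 1*(-2 + 3*exp(-2*I*pi/3) + 3*exp(-I*pi/3) + 2*exp(2*I*pi/3))*conj(exp(-I*pi/3)) + 1*(4 + 5*exp(-2*I*pi/3) + 3*exp(2*I*pi/3))*conj(exp(-2*I*pi/3)) + 1*(0)*conj(-1) + 1*(4 + 3*exp(-2*I*pi/3) + 5*exp(2*I*pi/3))*conj(exp(2*I*pi/3)) + 1*(-2 + 2*exp(-2*I*pi/3) + 3*exp(2*I*pi/3) + 3*exp(I*pi/3))*conj(exp(I*pi/3))]
      = (1/6)[(12) + (1 + 3*exp(-I*pi/3) - 2*exp(I*pi/3)) + (5 + 3*exp(-2*I*pi/3) + 4*exp(2*I*pi/3)) + (0) + (5 + 4*exp(-2*I*pi/3) + 3*exp(2*I*pi/3)) + (1 - 2*exp(-I*pi/3) + 3*exp(I*pi/3))] = 18/6 = 3
(Exp terms are combined using exp(i*s)*conj(exp(i*t)) = exp(i*(s-t)), and sums of them are collapsed using the identity that for every m > 1 the m distinct m-th roots of unity sum to 0, e.g. 1 + exp(2*I*pi/3) + exp(-2*I*pi/3) = 0.)
Dimension check: dim(rho) = sum (mult * dim) = 1*1 + 0*1 + 2*1 + 3*1 + 3*1 + 3*1 = 12 = chi_rho(e) = 12.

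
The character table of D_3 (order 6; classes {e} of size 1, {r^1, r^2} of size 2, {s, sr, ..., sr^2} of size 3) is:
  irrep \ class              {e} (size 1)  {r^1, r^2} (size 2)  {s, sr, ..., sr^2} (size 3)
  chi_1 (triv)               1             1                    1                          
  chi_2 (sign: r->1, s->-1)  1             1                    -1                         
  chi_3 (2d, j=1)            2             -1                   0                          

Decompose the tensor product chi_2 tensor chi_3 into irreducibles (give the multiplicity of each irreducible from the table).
chi_2 tensor chi_3 = chi_3 (all other irreducibles have multiplicity 0).

Derivation: The character of a tensor product is the pointwise product (chi_2 * chi_3)(C) = chi_2(C) * chi_3(C):
  {e}: (1)*(2), {r^1, r^2}: (1)*(-1), {s, sr, ..., sr^2}: (-1)*(0)
so (chi_2 * chi_3) takes values
  {e} -> 2, {r^1, r^2} -> -1, {s, sr, ..., sr^2} -> 0.
Now take the inner product of this character with each irreducible chi from the table, <chi_2*chi_3, chi> = (1/6) sum_C |C| (chi_2*chi_3)(C) conj(chi(C)):
  <chi_2*chi_3, chi_1> = (1/6)[1*(2)*conj(1) + 2*(-1)*conj(1) + 3*(0)*conj(1)]
      = (1/6)[(2) + (-2) + (0)] = 0/6 = 0
  <chi_2*chi_3, chi_2> = (1/6)[1*(2)*conj(1) + 2*(-1)*conj(1) + 3*(0)*conj(-1)]
      = (1/6)[(2) + (-2) + (0)] = 0/6 = 0
  <chi_2*chi_3, chi_3> = (1/6)[1*(2)*conj(2) + 2*(-1)*conj(-1) + 3*(0)*conj(0)]
      = (1/6)[(4) + (2) + (0)] = 6/6 = 1
Hence the multiplicities are chi_3: 1. Dimension check: dim(chi_2)*dim(chi_3) = 1*2 = 2 and sum (mult * dim) = 1*2 = 2.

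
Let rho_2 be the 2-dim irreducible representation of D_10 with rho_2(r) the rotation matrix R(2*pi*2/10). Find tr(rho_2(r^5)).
chi_{rho_2}(r^5) = 2*cos(2*pi*2*5/10) = 2

Argument: rho_2(r^5) is rotation by angle 2*pi*2*5/10, whose trace is 2*cos(2*pi*2*5/10) = 2.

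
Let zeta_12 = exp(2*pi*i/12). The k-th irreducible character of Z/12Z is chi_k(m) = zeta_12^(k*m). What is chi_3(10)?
chi_3(10) = zeta_12^30 = -1

Justification: chi_3(10) = zeta_12^(3*10) = zeta_12^30. Since zeta_12^12 = 1, this equals zeta_12^6 = exp(2*pi*i*6/12) = -1.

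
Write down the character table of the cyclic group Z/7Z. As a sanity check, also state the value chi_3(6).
Character table of Z/7Z (irreps indexed chi_0,...,chi_6 with chi_k(m) = zeta_7^(k*m), zeta_7 = exp(2*pi*i/7)):
  irrep \ class  {0} (size 1)  {1} (size 1)    {2} (size 1)    {3} (size 1)    {4} (size 1)    {5} (size 1)    {6} (size 1)  
  chi_0          1             1               1               1               1               1               1             
  chi_1          1             exp(2*I*pi/7)   exp(4*I*pi/7)   exp(6*I*pi/7)   exp(-6*I*pi/7)  exp(-4*I*pi/7)  exp(-2*I*pi/7)
  chi_2          1             exp(4*I*pi/7)   exp(-6*I*pi/7)  exp(-2*I*pi/7)  exp(2*I*pi/7)   exp(6*I*pi/7)   exp(-4*I*pi/7)
  chi_3          1             exp(6*I*pi/7)   exp(-2*I*pi/7)  exp(4*I*pi/7)   exp(-4*I*pi/7)  exp(2*I*pi/7)   exp(-6*I*pi/7)
  chi_4          1             exp(-6*I*pi/7)  exp(2*I*pi/7)   exp(-4*I*pi/7)  exp(4*I*pi/7)   exp(-2*I*pi/7)  exp(6*I*pi/7) 
  chi_5          1             exp(-4*I*pi/7)  exp(6*I*pi/7)   exp(2*I*pi/7)   exp(-2*I*pi/7)  exp(-6*I*pi/7)  exp(4*I*pi/7) 
  chi_6          1             exp(-2*I*pi/7)  exp(-4*I*pi/7)  exp(-6*I*pi/7)  exp(6*I*pi/7)   exp(4*I*pi/7)   exp(2*I*pi/7) 

Spot check: chi_3(6) = zeta_7^(3*6) = zeta_7^18 = exp(-6*I*pi/7).

Proof sketch: Z/7Z is abelian, so all 7 irreducible complex representations are 1-dimensional. They are given by chi_k(m) = zeta_7^(k*m) for k = 0,...,6. Row orthogonality: sum_m chi_k(m) conj(chi_l(m)) = 7 * [k = l].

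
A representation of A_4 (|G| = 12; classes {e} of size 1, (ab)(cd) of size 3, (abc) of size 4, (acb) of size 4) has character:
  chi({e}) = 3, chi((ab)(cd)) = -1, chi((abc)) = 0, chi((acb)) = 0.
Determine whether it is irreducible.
Irreducible: <chi, chi> = 1.

Working: <chi, chi> = (1/|G|) sum_C |C| * |chi(C)|^2 = (1/12)[1*|3|^2 + 3*|-1|^2 + 4*|0|^2 + 4*|0|^2]
  = (1/12)[(9) + (3) + (0) + (0)] = 12/12 = 1.
(Exp terms are combined using exp(i*s)*conj(exp(i*t)) = exp(i*(s-t)), and sums of them are collapsed using the identity that for every m > 1 the m distinct m-th roots of unity sum to 0, e.g. 1 + exp(2*I*pi/3) + exp(-2*I*pi/3) = 0.)
A character is irreducible iff <chi, chi> = 1, so this representation is irreducible.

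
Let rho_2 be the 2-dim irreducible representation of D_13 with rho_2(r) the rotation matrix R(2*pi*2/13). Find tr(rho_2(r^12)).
chi_{rho_2}(r^12) = 2*cos(2*pi*2*12/13) = 2*cos(4*pi/13)

Argument: rho_2(r^12) is rotation by angle 2*pi*2*12/13, whose trace is 2*cos(2*pi*2*12/13) = 2*cos(4*pi/13).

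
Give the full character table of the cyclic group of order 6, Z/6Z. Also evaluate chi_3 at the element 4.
Character table of Z/6Z (irreps indexed chi_0,...,chi_5 with chi_k(m) = zeta_6^(k*m), zeta_6 = exp(2*pi*i/6)):
  irrep \ class  {0} (size 1)  {1} (size 1)    {2} (size 1)    {3} (size 1)  {4} (size 1)    {5} (size 1)  
  chi_0          1             1               1               1             1               1             
  chi_1          1             exp(I*pi/3)     exp(2*I*pi/3)   -1            exp(-2*I*pi/3)  exp(-I*pi/3)  
  chi_2          1             exp(2*I*pi/3)   exp(-2*I*pi/3)  1             exp(2*I*pi/3)   exp(-2*I*pi/3)
  chi_3          1             -1              1               -1            1               -1            
  chi_4          1             exp(-2*I*pi/3)  exp(2*I*pi/3)   1             exp(-2*I*pi/3)  exp(2*I*pi/3) 
  chi_5          1             exp(-I*pi/3)    exp(-2*I*pi/3)  -1            exp(2*I*pi/3)   exp(I*pi/3)   

Spot check: chi_3(4) = zeta_6^(3*4) = zeta_6^12 = 1.

Details: Z/6Z is abelian, so all 6 irreducible complex representations are 1-dimensional. They are given by chi_k(m) = zeta_6^(k*m) for k = 0,...,5. Row orthogonality: sum_m chi_k(m) conj(chi_l(m)) = 6 * [k = l].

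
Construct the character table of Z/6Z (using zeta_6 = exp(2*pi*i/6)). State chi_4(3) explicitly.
Character table of Z/6Z (irreps indexed chi_0,...,chi_5 with chi_k(m) = zeta_6^(k*m), zeta_6 = exp(2*pi*i/6)):
  irrep \ class  {0} (size 1)  {1} (size 1)    {2} (size 1)    {3} (size 1)  {4} (size 1)    {5} (size 1)  
  chi_0          1             1               1               1             1               1             
  chi_1          1             exp(I*pi/3)     exp(2*I*pi/3)   -1            exp(-2*I*pi/3)  exp(-I*pi/3)  
  chi_2          1             exp(2*I*pi/3)   exp(-2*I*pi/3)  1             exp(2*I*pi/3)   exp(-2*I*pi/3)
  chi_3          1             -1              1               -1            1               -1            
  chi_4          1             exp(-2*I*pi/3)  exp(2*I*pi/3)   1             exp(-2*I*pi/3)  exp(2*I*pi/3) 
  chi_5          1             exp(-I*pi/3)    exp(-2*I*pi/3)  -1            exp(2*I*pi/3)   exp(I*pi/3)   

Spot check: chi_4(3) = zeta_6^(4*3) = zeta_6^12 = 1.

Working: Z/6Z is abelian, so all 6 irreducible complex representations are 1-dimensional. They are given by chi_k(m) = zeta_6^(k*m) for k = 0,...,5. Row orthogonality: sum_m chi_k(m) conj(chi_l(m)) = 6 * [k = l].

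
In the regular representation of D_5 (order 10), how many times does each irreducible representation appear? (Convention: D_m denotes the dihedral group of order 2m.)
Each irreducible V_i of dimension d_i appears with multiplicity d_i, i.e. rho_reg = (direct sum over all irreducibles V_i) d_i V_i. The irreducible dimensions for D_5 are 1, 1, 2, 2: 2 irreducibles of dimension 1, each with multiplicity 1; 2 irreducibles of dimension 2, each with multiplicity 2. Total dimension 2*1*1 + 2*2*2 = 10 = |G|.

Solution. General theorem: in the regular representation of a finite group G, each irreducible appears with multiplicity equal to its dimension. Check: dim(rho_reg) = sum d_i^2 = 1 + 1 + 4 + 4 = 10 = |G|.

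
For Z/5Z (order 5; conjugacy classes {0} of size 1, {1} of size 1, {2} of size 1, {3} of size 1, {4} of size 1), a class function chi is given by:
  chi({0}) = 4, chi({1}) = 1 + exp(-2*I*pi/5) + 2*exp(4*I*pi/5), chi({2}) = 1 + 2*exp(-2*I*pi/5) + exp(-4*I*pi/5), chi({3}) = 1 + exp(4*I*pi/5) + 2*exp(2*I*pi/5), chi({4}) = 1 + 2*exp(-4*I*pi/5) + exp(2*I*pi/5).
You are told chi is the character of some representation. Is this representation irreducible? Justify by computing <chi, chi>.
Not irreducible (reducible): <chi, chi> = 6 > 1.

Details: <chi, chi> = (1/|G|) sum_C |C| * |chi(C)|^2 = (1/5)[1*|4|^2 + 1*|1 + exp(-2*I*pi/5) + 2*exp(4*I*pi/5)|^2 + 1*|1 + 2*exp(-2*I*pi/5) + exp(-4*I*pi/5)|^2 + 1*|1 + exp(4*I*pi/5) + 2*exp(2*I*pi/5)|^2 + 1*|1 + 2*exp(-4*I*pi/5) + exp(2*I*pi/5)|^2]
  = (1/5)[(16) + (6 + 4*exp(-4*I*pi/5) + exp(-2*I*pi/5) + exp(2*I*pi/5) + 4*exp(4*I*pi/5)) + (6 + 4*exp(-2*I*pi/5) + exp(-4*I*pi/5) + exp(4*I*pi/5) + 4*exp(2*I*pi/5)) + (6 + 4*exp(-2*I*pi/5) + exp(-4*I*pi/5) + exp(4*I*pi/5) + 4*exp(2*I*pi/5)) + (6 + 4*exp(-4*I*pi/5) + exp(-2*I*pi/5) + exp(2*I*pi/5) + 4*exp(4*I*pi/5))] = 30/5 = 6.
(Exp terms are combined using exp(i*s)*conj(exp(i*t)) = exp(i*(s-t)), and sums of them are collapsed using the identity that for every m > 1 the m distinct m-th roots of unity sum to 0, e.g. 1 + exp(2*I*pi/3) + exp(-2*I*pi/3) = 0.)
A character is irreducible iff <chi, chi> = 1, so this representation is reducible.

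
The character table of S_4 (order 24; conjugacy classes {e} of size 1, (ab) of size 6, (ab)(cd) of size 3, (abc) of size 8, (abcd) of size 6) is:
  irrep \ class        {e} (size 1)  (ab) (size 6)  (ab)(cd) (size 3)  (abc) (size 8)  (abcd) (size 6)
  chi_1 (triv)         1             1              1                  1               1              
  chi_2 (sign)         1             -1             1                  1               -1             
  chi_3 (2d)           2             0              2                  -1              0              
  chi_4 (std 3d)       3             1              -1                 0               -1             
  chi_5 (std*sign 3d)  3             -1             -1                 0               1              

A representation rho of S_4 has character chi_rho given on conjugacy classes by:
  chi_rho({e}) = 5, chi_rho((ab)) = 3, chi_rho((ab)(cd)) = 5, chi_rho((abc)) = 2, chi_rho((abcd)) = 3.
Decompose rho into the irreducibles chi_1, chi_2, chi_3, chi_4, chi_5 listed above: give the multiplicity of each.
Multiplicities: chi_1: 3, chi_2: 0, chi_3: 1, chi_4: 0, chi_5: 0.

Working: Use <chi_rho, chi> = (1/|G|) sum_C |C| * chi_rho(C) * conj(chi(C)) with |G| = 24 for each irreducible chi in the table:
  <chi_rho, chi_1> = (1/24)[1*(5)*conj(1) + 6*(3)*conj(1) + 3*(5)*conj(1) + 8*(2)*conj(1) + 6*(3)*conj(1)]
      = (1/24)[(5) + (18) + (15) + (16) + (18)] = 72/24 = 3
  <chi_rho, chi_2> = (1/24)[1*(5)*conj(1) + 6*(3)*conj(-1) + 3*(5)*conj(1) + 8*(2)*conj(1) + 6*(3)*conj(-1)]
      = (1/24)[(5) + (-18) + (15) + (16) + (-18)] = 0/24 = 0
  <chi_rho, chi_3> = (1/24)[1*(5)*conj(2) + 6*(3)*conj(0) + 3*(5)*conj(2) + 8*(2)*conj(-1) + 6*(3)*conj(0)]
      = (1/24)[(10) + (0) + (30) + (-16) + (0)] = 24/24 = 1
  <chi_rho, chi_4> = (1/24)[1*(5)*conj(3) + 6*(3)*conj(1) + 3*(5)*conj(-1) + 8*(2)*conj(0) + 6*(3)*conj(-1)]
      = (1/24)[(15) + (18) + (-15) + (0) + (-18)] = 0/24 = 0
  <chi_rho, chi_5> = (1/24)[1*(5)*conj(3) + 6*(3)*conj(-1) + 3*(5)*conj(-1) + 8*(2)*conj(0) + 6*(3)*conj(1)]
      = (1/24)[(15) + (-18) + (-15) + (0) + (18)] = 0/24 = 0
Dimension check: dim(rho) = sum (mult * dim) = 3*1 + 0*1 + 1*2 + 0*3 + 0*3 = 5 = chi_rho(e) = 5.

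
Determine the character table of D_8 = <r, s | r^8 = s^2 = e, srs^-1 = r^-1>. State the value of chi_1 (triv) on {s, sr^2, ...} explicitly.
Conjugacy classes: {e} of size 1, {r^4} of size 1, {r^1, r^7} of size 2, {r^2, r^6} of size 2, {r^3, r^5} of size 2, {s, sr^2, ...} of size 4, {sr, sr^3, ...} of size 4.
Character table:
  irrep \ class              {e} (size 1)  {r^4} (size 1)  {r^1, r^7} (size 2)  {r^2, r^6} (size 2)  {r^3, r^5} (size 2)  {s, sr^2, ...} (size 4)  {sr, sr^3, ...} (size 4)
  chi_1 (triv)               1             1               1                    1                    1                    1                        1                       
  chi_2 (sign: r->1, s->-1)  1             1               1                    1                    1                    -1                       -1                      
  chi_3 (r->-1, s->1)        1             1               -1                   1                    -1                   1                        -1                      
  chi_4 (r->-1, s->-1)       1             1               -1                   1                    -1                   -1                       1                       
  chi_5 (2d, j=1)            2             -2              sqrt(2)              0                    -sqrt(2)             0                        0                       
  chi_6 (2d, j=2)            2             2               0                    -2                   0                    0                        0                       
  chi_7 (2d, j=3)            2             -2              -sqrt(2)             0                    sqrt(2)              0                        0                       

Spot check: chi_1 (triv) on {s, sr^2, ...} = 1.

Working: D_8 has order 2*8 = 16 with 7 conjugacy classes, hence 7 irreducibles. Sum of squared dims 1 + 1 + 1 + 1 + 4 + 4 + 4 = 16 = |G|. Linear characters come from the abelianisation; the 2-dimensional irreps have character r^k -> 2*cos(2*pi*j*k/8), reflections -> 0.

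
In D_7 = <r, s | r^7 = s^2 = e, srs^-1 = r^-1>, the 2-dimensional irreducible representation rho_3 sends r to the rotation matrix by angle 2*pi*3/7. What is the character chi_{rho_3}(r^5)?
chi_{rho_3}(r^5) = 2*cos(2*pi*3*5/7) = 2*cos(30*pi/7)

Explanation: rho_3(r^5) is rotation by angle 2*pi*3*5/7, whose trace is 2*cos(2*pi*3*5/7) = 2*cos(30*pi/7).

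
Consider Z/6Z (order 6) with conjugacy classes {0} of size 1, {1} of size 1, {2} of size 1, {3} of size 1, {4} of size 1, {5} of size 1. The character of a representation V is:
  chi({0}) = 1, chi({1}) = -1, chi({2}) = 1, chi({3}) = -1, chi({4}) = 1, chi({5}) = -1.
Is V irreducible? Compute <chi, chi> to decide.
Irreducible: <chi, chi> = 1.

Derivation: <chi, chi> = (1/|G|) sum_C |C| * |chi(C)|^2 = (1/6)[1*|1|^2 + 1*|-1|^2 + 1*|1|^2 + 1*|-1|^2 + 1*|1|^2 + 1*|-1|^2]
  = (1/6)[(1) + (1) + (1) + (1) + (1) + (1)] = 6/6 = 1.
(Exp terms are combined using exp(i*s)*conj(exp(i*t)) = exp(i*(s-t)), and sums of them are collapsed using the identity that for every m > 1 the m distinct m-th roots of unity sum to 0, e.g. 1 + exp(2*I*pi/3) + exp(-2*I*pi/3) = 0.)
A character is irreducible iff <chi, chi> = 1, so this representation is irreducible.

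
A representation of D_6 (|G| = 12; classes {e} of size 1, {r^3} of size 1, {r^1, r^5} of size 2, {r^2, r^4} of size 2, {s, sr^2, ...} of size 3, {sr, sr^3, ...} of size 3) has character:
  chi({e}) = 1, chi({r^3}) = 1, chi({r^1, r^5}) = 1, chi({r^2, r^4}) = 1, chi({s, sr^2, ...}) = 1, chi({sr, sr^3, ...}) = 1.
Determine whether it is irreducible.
Irreducible: <chi, chi> = 1.

Explanation: <chi, chi> = (1/|G|) sum_C |C| * |chi(C)|^2 = (1/12)[1*|1|^2 + 1*|1|^2 + 2*|1|^2 + 2*|1|^2 + 3*|1|^2 + 3*|1|^2]
  = (1/12)[(1) + (1) + (2) + (2) + (3) + (3)] = 12/12 = 1.
A character is irreducible iff <chi, chi> = 1, so this representation is irreducible.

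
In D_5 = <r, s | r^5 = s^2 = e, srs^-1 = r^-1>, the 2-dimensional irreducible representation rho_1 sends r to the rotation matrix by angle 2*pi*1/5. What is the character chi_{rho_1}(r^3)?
chi_{rho_1}(r^3) = 2*cos(2*pi*1*3/5) = -sqrt(5)/2 - 1/2

rho_1(r^3) is rotation by angle 2*pi*1*3/5, whose trace is 2*cos(2*pi*1*3/5) = -sqrt(5)/2 - 1/2.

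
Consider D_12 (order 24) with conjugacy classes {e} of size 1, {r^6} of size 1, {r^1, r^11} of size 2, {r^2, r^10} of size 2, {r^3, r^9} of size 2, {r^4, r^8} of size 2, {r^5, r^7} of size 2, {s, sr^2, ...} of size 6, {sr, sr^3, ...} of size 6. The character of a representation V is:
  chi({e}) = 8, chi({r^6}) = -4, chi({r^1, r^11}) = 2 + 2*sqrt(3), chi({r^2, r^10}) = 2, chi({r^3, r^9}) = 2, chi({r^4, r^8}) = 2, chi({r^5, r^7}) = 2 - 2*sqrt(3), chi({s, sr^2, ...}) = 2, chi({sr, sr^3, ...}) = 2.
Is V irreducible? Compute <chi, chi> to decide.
Not irreducible (reducible): <chi, chi> = 9 > 1.

Solution. <chi, chi> = (1/|G|) sum_C |C| * |chi(C)|^2 = (1/24)[1*|8|^2 + 1*|-4|^2 + 2*|2 + 2*sqrt(3)|^2 + 2*|2|^2 + 2*|2|^2 + 2*|2|^2 + 2*|2 - 2*sqrt(3)|^2 + 6*|2|^2 + 6*|2|^2]
  = (1/24)[(64) + (16) + (16*sqrt(3) + 32) + (8) + (8) + (8) + (32 - 16*sqrt(3)) + (24) + (24)] = 216/24 = 9.
A character is irreducible iff <chi, chi> = 1, so this representation is reducible.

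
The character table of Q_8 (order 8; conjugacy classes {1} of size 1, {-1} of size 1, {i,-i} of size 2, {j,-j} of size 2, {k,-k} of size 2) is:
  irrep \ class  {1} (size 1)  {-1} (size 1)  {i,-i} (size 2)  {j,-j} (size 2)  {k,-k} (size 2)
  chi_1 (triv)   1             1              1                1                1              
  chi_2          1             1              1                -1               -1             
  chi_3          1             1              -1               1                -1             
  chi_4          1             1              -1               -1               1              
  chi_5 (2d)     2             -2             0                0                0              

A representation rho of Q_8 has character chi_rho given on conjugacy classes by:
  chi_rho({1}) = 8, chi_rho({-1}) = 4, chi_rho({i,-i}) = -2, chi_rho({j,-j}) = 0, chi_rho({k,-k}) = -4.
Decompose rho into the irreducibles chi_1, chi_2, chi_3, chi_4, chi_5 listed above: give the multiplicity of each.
Multiplicities: chi_1: 0, chi_2: 2, chi_3: 3, chi_4: 1, chi_5: 1.

Argument: Use <chi_rho, chi> = (1/|G|) sum_C |C| * chi_rho(C) * conj(chi(C)) with |G| = 8 for each irreducible chi in the table:
  <chi_rho, chi_1> = (1/8)[1*(8)*conj(1) + 1*(4)*conj(1) + 2*(-2)*conj(1) + 2*(0)*conj(1) + 2*(-4)*conj(1)]
      = (1/8)[(8) + (4) + (-4) + (0) + (-8)] = 0/8 = 0
  <chi_rho, chi_2> = (1/8)[1*(8)*conj(1) + 1*(4)*conj(1) + 2*(-2)*conj(1) + 2*(0)*conj(-1) + 2*(-4)*conj(-1)]
      = (1/8)[(8) + (4) + (-4) + (0) + (8)] = 16/8 = 2
  <chi_rho, chi_3> = (1/8)[1*(8)*conj(1) + 1*(4)*conj(1) + 2*(-2)*conj(-1) + 2*(0)*conj(1) + 2*(-4)*conj(-1)]
      = (1/8)[(8) + (4) + (4) + (0) + (8)] = 24/8 = 3
  <chi_rho, chi_4> = (1/8)[1*(8)*conj(1) + 1*(4)*conj(1) + 2*(-2)*conj(-1) + 2*(0)*conj(-1) + 2*(-4)*conj(1)]
      = (1/8)[(8) + (4) + (4) + (0) + (-8)] = 8/8 = 1
  <chi_rho, chi_5> = (1/8)[1*(8)*conj(2) + 1*(4)*conj(-2) + 2*(-2)*conj(0) + 2*(0)*conj(0) + 2*(-4)*conj(0)]
      = (1/8)[(16) + (-8) + (0) + (0) + (0)] = 8/8 = 1
Dimension check: dim(rho) = sum (mult * dim) = 0*1 + 2*1 + 3*1 + 1*1 + 1*2 = 8 = chi_rho(e) = 8.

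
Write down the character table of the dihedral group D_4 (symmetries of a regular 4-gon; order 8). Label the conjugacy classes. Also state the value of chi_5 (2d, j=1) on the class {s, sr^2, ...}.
Conjugacy classes: {e} of size 1, {r^2} of size 1, {r^1, r^3} of size 2, {s, sr^2, ...} of size 2, {sr, sr^3, ...} of size 2.
Character table:
  irrep \ class              {e} (size 1)  {r^2} (size 1)  {r^1, r^3} (size 2)  {s, sr^2, ...} (size 2)  {sr, sr^3, ...} (size 2)
  chi_1 (triv)               1             1               1                    1                        1                       
  chi_2 (sign: r->1, s->-1)  1             1               1                    -1                       -1                      
  chi_3 (r->-1, s->1)        1             1               -1                   1                        -1                      
  chi_4 (r->-1, s->-1)       1             1               -1                   -1                       1                       
  chi_5 (2d, j=1)            2             -2              0                    0                        0                       

Spot check: chi_5 (2d, j=1) on {s, sr^2, ...} = 0.

Details: D_4 has order 2*4 = 8 with 5 conjugacy classes, hence 5 irreducibles. Sum of squared dims 1 + 1 + 1 + 1 + 4 = 8 = |G|. Linear characters come from the abelianisation; the 2-dimensional irreps have character r^k -> 2*cos(2*pi*j*k/4), reflections -> 0.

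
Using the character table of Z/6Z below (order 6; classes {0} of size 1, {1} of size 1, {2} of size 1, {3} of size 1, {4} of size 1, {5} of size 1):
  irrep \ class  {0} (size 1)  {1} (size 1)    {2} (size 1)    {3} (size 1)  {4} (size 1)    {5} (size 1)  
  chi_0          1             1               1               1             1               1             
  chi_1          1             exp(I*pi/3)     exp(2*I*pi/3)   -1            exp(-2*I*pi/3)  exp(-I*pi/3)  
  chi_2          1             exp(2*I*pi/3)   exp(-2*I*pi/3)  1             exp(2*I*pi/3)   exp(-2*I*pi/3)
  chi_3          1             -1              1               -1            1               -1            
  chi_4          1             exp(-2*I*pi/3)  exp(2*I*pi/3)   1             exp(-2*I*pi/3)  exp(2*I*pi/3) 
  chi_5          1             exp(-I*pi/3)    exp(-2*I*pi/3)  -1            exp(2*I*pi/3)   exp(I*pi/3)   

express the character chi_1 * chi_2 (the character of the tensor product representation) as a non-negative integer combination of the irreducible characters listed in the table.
chi_1 tensor chi_2 = chi_3 (all other irreducibles have multiplicity 0).

Details: The character of a tensor product is the pointwise product (chi_1 * chi_2)(C) = chi_1(C) * chi_2(C):
  {0}: (1)*(1), {1}: (exp(I*pi/3))*(exp(2*I*pi/3)), {2}: (exp(2*I*pi/3))*(exp(-2*I*pi/3)), {3}: (-1)*(1), {4}: (exp(-2*I*pi/3))*(exp(2*I*pi/3)), {5}: (exp(-I*pi/3))*(exp(-2*I*pi/3))
so (chi_1 * chi_2) takes values
  {0} -> 1, {1} -> -1, {2} -> 1, {3} -> -1, {4} -> 1, {5} -> -1.
Now take the inner product of this character with each irreducible chi from the table, <chi_1*chi_2, chi> = (1/6) sum_C |C| (chi_1*chi_2)(C) conj(chi(C)):
  <chi_1*chi_2, chi_0> = (1/6)[1*(1)*conj(1) + 1*(-1)*conj(1) + 1*(1)*conj(1) + 1*(-1)*conj(1) + 1*(1)*conj(1) + 1*(-1)*conj(1)]
      = (1/6)[(1) + (-1) + (1) + (-1) + (1) + (-1)] = 0/6 = 0
  <chi_1*chi_2, chi_1> = (1/6)[1*(1)*conj(1) + 1*(-1)*conj(exp(I*pi/3)) + 1*(1)*conj(exp(2*I*pi/3)) + 1*(-1)*conj(-1) + 1*(1)*conj(exp(-2*I*pi/3)) + 1*(-1)*conj(exp(-I*pi/3))]
      = (1/6)[(1) + (-exp(-I*pi/3)) + (exp(-2*I*pi/3)) + (1) + (exp(2*I*pi/3)) + (-exp(I*pi/3))] = 0/6 = 0
  <chi_1*chi_2, chi_2> = (1/6)[1*(1)*conj(1) + 1*(-1)*conj(exp(2*I*pi/3)) + 1*(1)*conj(exp(-2*I*pi/3)) + 1*(-1)*conj(1) + 1*(1)*conj(exp(2*I*pi/3)) + 1*(-1)*conj(exp(-2*I*pi/3))]
      = (1/6)[(1) + (-exp(-2*I*pi/3)) + (exp(2*I*pi/3)) + (-1) + (exp(-2*I*pi/3)) + (-exp(2*I*pi/3))] = 0/6 = 0
  <chi_1*chi_2, chi_3> = (1/6)[1*(1)*conj(1) + 1*(-1)*conj(-1) + 1*(1)*conj(1) + 1*(-1)*conj(-1) + 1*(1)*conj(1) + 1*(-1)*conj(-1)]
      = (1/6)[(1) + (1) + (1) + (1) + (1) + (1)] = 6/6 = 1
  <chi_1*chi_2, chi_4> = (1/6)[1*(1)*conj(1) + 1*(-1)*conj(exp(-2*I*pi/3)) + 1*(1)*conj(exp(2*I*pi/3)) + 1*(-1)*conj(1) + 1*(1)*conj(exp(-2*I*pi/3)) + 1*(-1)*conj(exp(2*I*pi/3))]
      = (1/6)[(1) + (-exp(2*I*pi/3)) + (exp(-2*I*pi/3)) + (-1) + (exp(2*I*pi/3)) + (-exp(-2*I*pi/3))] = 0/6 = 0
  <chi_1*chi_2, chi_5> = (1/6)[1*(1)*conj(1) + 1*(-1)*conj(exp(-I*pi/3)) + 1*(1)*conj(exp(-2*I*pi/3)) + 1*(-1)*conj(-1) + 1*(1)*conj(exp(2*I*pi/3)) + 1*(-1)*conj(exp(I*pi/3))]
      = (1/6)[(1) + (-exp(I*pi/3)) + (exp(2*I*pi/3)) + (1) + (exp(-2*I*pi/3)) + (-exp(-I*pi/3))] = 0/6 = 0
(Exp terms are combined using exp(i*s)*conj(exp(i*t)) = exp(i*(s-t)), and sums of them are collapsed using the identity that for every m > 1 the m distinct m-th roots of unity sum to 0, e.g. 1 + exp(2*I*pi/3) + exp(-2*I*pi/3) = 0.)
Hence the multiplicities are chi_3: 1. Dimension check: dim(chi_1)*dim(chi_2) = 1*1 = 1 and sum (mult * dim) = 1*1 = 1.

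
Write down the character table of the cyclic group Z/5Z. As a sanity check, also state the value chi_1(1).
Character table of Z/5Z (irreps indexed chi_0,...,chi_4 with chi_k(m) = zeta_5^(k*m), zeta_5 = exp(2*pi*i/5)):
  irrep \ class  {0} (size 1)  {1} (size 1)    {2} (size 1)    {3} (size 1)    {4} (size 1)  
  chi_0          1             1               1               1               1             
  chi_1          1             exp(2*I*pi/5)   exp(4*I*pi/5)   exp(-4*I*pi/5)  exp(-2*I*pi/5)
  chi_2          1             exp(4*I*pi/5)   exp(-2*I*pi/5)  exp(2*I*pi/5)   exp(-4*I*pi/5)
  chi_3          1             exp(-4*I*pi/5)  exp(2*I*pi/5)   exp(-2*I*pi/5)  exp(4*I*pi/5) 
  chi_4          1             exp(-2*I*pi/5)  exp(-4*I*pi/5)  exp(4*I*pi/5)   exp(2*I*pi/5) 

Spot check: chi_1(1) = zeta_5^(1*1) = zeta_5^1 = exp(2*I*pi/5).

Argument: Z/5Z is abelian, so all 5 irreducible complex representations are 1-dimensional. They are given by chi_k(m) = zeta_5^(k*m) for k = 0,...,4. Row orthogonality: sum_m chi_k(m) conj(chi_l(m)) = 5 * [k = l].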